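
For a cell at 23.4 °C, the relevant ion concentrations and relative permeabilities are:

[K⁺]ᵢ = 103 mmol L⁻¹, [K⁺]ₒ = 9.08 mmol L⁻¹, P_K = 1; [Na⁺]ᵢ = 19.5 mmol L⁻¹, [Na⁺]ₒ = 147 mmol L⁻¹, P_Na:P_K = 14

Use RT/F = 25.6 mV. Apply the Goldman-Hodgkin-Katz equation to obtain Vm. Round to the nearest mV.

Vm = 25.6 · ln[(Σ P·[cation]ₒ + Σ P·[anion]ᵢ) / (Σ P·[cation]ᵢ + Σ P·[anion]ₒ)]
Numerator = 1×9.08 + 14×147 = 2067
Denominator = 1×103 + 14×19.5 = 376
Vm = 25.6 · ln(5.4976) = 25.6 × (1.7043) = 43.63 mV

44 mV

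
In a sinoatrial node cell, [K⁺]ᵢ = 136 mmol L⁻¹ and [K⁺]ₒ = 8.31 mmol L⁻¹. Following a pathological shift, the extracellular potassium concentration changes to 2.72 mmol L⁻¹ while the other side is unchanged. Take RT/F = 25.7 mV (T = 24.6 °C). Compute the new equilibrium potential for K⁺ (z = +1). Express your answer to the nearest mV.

After the shift: [K⁺]_out = 2.72, [K⁺]_in = 136 mmol L⁻¹.
E_new = (25.7/1)·ln(2.72/136) = 25.70 · (-3.9120) = -100.54 mV

-101 mV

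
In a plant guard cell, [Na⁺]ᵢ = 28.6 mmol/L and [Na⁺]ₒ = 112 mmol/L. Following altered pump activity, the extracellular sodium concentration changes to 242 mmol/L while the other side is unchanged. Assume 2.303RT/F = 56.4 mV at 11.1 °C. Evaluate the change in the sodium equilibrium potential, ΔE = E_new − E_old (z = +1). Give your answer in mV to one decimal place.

18.9 mV

E_old = (56.4/1)·log₁₀(112/28.6) = 33.44 mV
E_new = (56.4/1)·log₁₀(242/28.6) = 52.31 mV
ΔE = 52.31 − (33.44) = 18.87 mV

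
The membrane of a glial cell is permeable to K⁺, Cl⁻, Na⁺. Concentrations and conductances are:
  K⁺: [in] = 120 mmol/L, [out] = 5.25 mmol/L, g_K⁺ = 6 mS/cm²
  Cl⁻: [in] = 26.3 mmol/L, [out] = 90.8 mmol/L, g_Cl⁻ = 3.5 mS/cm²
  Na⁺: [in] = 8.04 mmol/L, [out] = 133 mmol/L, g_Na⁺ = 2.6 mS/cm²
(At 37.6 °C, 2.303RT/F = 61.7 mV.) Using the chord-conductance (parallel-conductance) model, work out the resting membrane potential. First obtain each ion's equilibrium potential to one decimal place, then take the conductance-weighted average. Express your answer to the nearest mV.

E_K⁺ = (61.7/1)·log₁₀(5.25/120) = -83.9 mV
E_Cl⁻ = (61.7/-1)·log₁₀(90.8/26.3) = -33.2 mV
E_Na⁺ = (61.7/1)·log₁₀(133/8.04) = 75.2 mV
Vm = (Σ gᵢEᵢ)/(Σ gᵢ) = (6·-83.9 + 3.5·-33.2 + 2.6·75.2) / (6 + 3.5 + 2.6)
= -424.08 / 12.1 = -35.05 mV

-35 mV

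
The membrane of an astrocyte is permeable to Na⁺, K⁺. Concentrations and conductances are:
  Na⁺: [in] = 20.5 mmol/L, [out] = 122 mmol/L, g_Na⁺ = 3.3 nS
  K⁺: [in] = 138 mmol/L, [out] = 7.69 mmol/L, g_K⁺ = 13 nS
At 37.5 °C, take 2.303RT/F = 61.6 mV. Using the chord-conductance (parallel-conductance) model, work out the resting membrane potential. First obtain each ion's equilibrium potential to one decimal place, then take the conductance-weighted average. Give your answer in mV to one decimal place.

E_Na⁺ = (61.6/1)·log₁₀(122/20.5) = 47.7 mV
E_K⁺ = (61.6/1)·log₁₀(7.69/138) = -77.2 mV
Vm = (Σ gᵢEᵢ)/(Σ gᵢ) = (3.3·47.7 + 13·-77.2) / (3.3 + 13)
= -846.19 / 16.3 = -51.91 mV

-51.9 mV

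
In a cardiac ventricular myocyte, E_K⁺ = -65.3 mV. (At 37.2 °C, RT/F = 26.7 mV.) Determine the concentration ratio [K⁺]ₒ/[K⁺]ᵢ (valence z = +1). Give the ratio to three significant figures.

ln([out]/[in]) = E·z/(26.7) = -65.3 × 1 / 26.7 = -2.4457
[out]/[in] = e^(-2.4457) = 0.08667

0.0867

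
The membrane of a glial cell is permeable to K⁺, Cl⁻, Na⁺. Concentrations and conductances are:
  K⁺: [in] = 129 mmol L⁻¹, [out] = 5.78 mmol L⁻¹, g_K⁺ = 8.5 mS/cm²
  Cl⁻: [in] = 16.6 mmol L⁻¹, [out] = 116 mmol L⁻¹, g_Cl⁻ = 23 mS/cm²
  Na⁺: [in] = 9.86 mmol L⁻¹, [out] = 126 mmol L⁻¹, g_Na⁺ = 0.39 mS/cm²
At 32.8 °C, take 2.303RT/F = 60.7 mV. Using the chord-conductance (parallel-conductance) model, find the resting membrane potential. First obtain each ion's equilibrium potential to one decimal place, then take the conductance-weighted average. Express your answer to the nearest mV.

-58 mV

E_K⁺ = (60.7/1)·log₁₀(5.78/129) = -81.9 mV
E_Cl⁻ = (60.7/-1)·log₁₀(116/16.6) = -51.3 mV
E_Na⁺ = (60.7/1)·log₁₀(126/9.86) = 67.2 mV
Vm = (Σ gᵢEᵢ)/(Σ gᵢ) = (8.5·-81.9 + 23·-51.3 + 0.39·67.2) / (8.5 + 23 + 0.39)
= -1849.84 / 31.89 = -58.01 mV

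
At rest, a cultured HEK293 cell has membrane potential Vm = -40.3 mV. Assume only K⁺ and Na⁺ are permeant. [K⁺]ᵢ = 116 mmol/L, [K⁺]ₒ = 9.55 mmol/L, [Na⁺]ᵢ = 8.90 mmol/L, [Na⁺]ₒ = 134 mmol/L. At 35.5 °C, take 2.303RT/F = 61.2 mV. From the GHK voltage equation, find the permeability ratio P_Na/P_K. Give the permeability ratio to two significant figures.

0.12

Let α = P_Na/P_K. GHK: Vm = 61.2·log₁₀[(Kₒ + α·Naₒ)/(Kᵢ + α·Naᵢ)].
10^(Vm/61.2) = 10^(-40.3/61.2) = 0.21953
So 0.21953·(Kᵢ + α·Naᵢ) = Kₒ + α·Naₒ → α = (0.21953·116.0 − 9.55) / (134.0 − 0.21953·8.9)
α = (25.47 − 9.55) / (134.0 − 1.954) = 15.92/132 = 0.1205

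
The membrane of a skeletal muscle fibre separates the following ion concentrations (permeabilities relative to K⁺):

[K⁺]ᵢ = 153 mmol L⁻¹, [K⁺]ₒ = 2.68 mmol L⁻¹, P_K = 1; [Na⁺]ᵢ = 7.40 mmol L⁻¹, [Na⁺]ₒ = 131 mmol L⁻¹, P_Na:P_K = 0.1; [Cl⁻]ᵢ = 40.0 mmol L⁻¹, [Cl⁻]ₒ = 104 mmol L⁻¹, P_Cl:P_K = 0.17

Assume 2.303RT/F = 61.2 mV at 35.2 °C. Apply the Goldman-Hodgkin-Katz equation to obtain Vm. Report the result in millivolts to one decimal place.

Vm = 61.2 · log₁₀[(Σ P·[cation]ₒ + Σ P·[anion]ᵢ) / (Σ P·[cation]ᵢ + Σ P·[anion]ₒ)]
Numerator = 1×2.68 + 0.1×131 + 0.17×40.0 = 22.58
Denominator = 1×153 + 0.1×7.40 + 0.17×104 = 171.4
Vm = 61.2 · log₁₀(0.13172) = 61.2 × (-0.8803) = -53.88 mV

-53.9 mV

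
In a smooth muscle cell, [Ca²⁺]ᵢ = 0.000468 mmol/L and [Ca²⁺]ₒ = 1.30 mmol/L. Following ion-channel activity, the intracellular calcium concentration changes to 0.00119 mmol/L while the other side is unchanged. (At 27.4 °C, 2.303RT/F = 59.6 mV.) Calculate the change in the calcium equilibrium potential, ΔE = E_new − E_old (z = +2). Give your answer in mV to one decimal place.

-12.1 mV

E_old = (59.6/2)·log₁₀(1.30/0.000468) = 102.62 mV
E_new = (59.6/2)·log₁₀(1.30/0.00119) = 90.54 mV
ΔE = 90.54 − (102.62) = -12.08 mV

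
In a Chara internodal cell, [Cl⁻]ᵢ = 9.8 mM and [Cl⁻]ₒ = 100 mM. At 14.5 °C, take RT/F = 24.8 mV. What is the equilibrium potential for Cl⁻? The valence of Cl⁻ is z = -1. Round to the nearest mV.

-58 mV

E = (24.8/z) · ln([Cl⁻]_out/[Cl⁻]_in) with z = -1.
For an anion, dividing by z = -1 reverses the sign.
= (24.8/-1) · ln(100/9.8) = -24.80 · ln(10.2)
= -24.80 · (2.3228) = -57.61 mV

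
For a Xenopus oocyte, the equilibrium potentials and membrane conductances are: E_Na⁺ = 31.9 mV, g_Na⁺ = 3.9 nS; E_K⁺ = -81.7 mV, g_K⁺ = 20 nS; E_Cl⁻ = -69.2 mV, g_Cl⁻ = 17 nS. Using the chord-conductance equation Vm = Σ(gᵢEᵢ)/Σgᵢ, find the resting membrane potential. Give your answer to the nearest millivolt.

Σ gᵢEᵢ = 3.9·(31.9) + 20·(-81.7) + 17·(-69.2) = -2685.99
Σ gᵢ = 3.9 + 20 + 17 = 40.9
Vm = -2685.99 / 40.9 = -65.67 mV

-66 mV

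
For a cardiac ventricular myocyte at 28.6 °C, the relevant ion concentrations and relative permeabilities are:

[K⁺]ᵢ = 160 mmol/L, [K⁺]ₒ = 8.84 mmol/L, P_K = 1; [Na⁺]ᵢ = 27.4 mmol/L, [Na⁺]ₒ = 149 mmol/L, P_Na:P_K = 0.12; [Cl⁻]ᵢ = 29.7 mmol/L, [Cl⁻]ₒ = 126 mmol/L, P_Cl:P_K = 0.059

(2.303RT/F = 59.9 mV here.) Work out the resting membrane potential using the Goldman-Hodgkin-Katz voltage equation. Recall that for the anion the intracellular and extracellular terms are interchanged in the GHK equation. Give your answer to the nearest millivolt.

Vm = 59.9 · log₁₀[(Σ P·[cation]ₒ + Σ P·[anion]ᵢ) / (Σ P·[cation]ᵢ + Σ P·[anion]ₒ)]
Numerator = 1×8.84 + 0.12×149 + 0.059×29.7 = 28.47
Denominator = 1×160 + 0.12×27.4 + 0.059×126 = 170.7
Vm = 59.9 · log₁₀(0.16678) = 59.9 × (-0.7779) = -46.59 mV

-47 mV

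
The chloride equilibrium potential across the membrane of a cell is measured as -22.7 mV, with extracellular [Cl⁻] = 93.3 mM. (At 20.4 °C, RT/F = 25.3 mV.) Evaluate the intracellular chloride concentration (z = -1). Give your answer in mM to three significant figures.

Nernst: E = (25.3/-1) · ln([out]/[in]), so ln([out]/[in]) = -22.7 × -1 / 25.3 = 0.8972.
[out]/[in] = e^(0.8972) = 2.453.
[in] = 93.3 / 2.453 = 38.04 mM.

38.0 mM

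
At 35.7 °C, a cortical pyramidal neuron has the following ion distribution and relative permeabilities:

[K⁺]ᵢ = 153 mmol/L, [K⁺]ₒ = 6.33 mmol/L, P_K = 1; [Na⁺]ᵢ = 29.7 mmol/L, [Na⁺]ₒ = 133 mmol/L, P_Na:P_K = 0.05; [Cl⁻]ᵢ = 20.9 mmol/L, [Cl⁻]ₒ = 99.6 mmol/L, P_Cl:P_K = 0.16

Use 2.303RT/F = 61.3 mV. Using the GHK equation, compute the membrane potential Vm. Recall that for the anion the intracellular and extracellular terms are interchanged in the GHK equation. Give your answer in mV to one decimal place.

-62.4 mV

Vm = 61.3 · log₁₀[(Σ P·[cation]ₒ + Σ P·[anion]ᵢ) / (Σ P·[cation]ᵢ + Σ P·[anion]ₒ)]
Numerator = 1×6.33 + 0.05×133 + 0.16×20.9 = 16.32
Denominator = 1×153 + 0.05×29.7 + 0.16×99.6 = 170.4
Vm = 61.3 · log₁₀(0.095786) = 61.3 × (-1.0187) = -62.45 mV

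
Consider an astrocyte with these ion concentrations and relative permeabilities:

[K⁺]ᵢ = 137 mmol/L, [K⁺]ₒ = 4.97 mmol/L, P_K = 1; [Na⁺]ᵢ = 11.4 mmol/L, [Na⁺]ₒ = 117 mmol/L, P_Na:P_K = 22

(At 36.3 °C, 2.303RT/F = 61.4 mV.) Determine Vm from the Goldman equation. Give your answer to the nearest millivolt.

51 mV

Vm = 61.4 · log₁₀[(Σ P·[cation]ₒ + Σ P·[anion]ᵢ) / (Σ P·[cation]ᵢ + Σ P·[anion]ₒ)]
Numerator = 1×4.97 + 22×117 = 2579
Denominator = 1×137 + 22×11.4 = 387.8
Vm = 61.4 · log₁₀(6.6503) = 61.4 × (0.8228) = 50.52 mV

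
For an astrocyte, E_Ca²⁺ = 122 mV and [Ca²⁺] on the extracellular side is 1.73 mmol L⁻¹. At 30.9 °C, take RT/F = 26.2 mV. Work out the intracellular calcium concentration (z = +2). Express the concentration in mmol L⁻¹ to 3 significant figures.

0.000156 mmol L⁻¹

Nernst: E = (26.2/2) · ln([out]/[in]), so ln([out]/[in]) = 122.0 × 2 / 26.2 = 9.3130.
[out]/[in] = e^(9.3130) = 1.108e+04.
[in] = 1.73 / 1.108e+04 = 0.0001561 mmol L⁻¹.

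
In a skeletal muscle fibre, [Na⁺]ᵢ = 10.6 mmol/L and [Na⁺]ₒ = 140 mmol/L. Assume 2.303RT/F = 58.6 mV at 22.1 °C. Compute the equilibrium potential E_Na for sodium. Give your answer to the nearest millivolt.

66 mV

E = (58.6/z) · log₁₀([Na⁺]_out/[Na⁺]_in) with z = +1.
= (58.6/1) · log₁₀(140/10.6) = 58.60 · log₁₀(13.21)
= 58.60 · (1.1208) = 65.68 mV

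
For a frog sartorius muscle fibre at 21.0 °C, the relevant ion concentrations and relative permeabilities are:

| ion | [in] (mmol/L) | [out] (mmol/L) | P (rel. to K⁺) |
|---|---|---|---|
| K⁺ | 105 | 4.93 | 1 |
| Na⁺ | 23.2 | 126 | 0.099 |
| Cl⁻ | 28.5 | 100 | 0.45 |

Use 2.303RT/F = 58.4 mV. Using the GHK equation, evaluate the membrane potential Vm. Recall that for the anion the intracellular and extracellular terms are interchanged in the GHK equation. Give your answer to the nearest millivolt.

Vm = 58.4 · log₁₀[(Σ P·[cation]ₒ + Σ P·[anion]ᵢ) / (Σ P·[cation]ᵢ + Σ P·[anion]ₒ)]
Numerator = 1×4.93 + 0.099×126 + 0.45×28.5 = 30.23
Denominator = 1×105 + 0.099×23.2 + 0.45×100 = 152.3
Vm = 58.4 · log₁₀(0.19849) = 58.4 × (-0.7023) = -41.01 mV

-41 mV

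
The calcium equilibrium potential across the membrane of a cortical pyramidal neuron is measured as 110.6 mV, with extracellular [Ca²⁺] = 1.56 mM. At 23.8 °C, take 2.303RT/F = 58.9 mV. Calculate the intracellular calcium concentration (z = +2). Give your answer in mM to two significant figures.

Nernst: E = (58.9/2) · log₁₀([out]/[in]), so log₁₀([out]/[in]) = 110.6 × 2 / 58.9 = 3.7555.
[out]/[in] = 10^(3.7555) = 5695.
[in] = 1.56 / 5695 = 0.0002739 mM.

0.00027 mM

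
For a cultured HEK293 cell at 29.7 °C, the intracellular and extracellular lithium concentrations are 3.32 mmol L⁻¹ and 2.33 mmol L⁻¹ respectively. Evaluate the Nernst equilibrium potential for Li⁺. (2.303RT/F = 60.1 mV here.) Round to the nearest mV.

-9 mV

E = (60.1/z) · log₁₀([Li⁺]_out/[Li⁺]_in) with z = +1.
= (60.1/1) · log₁₀(2.33/3.32) = 60.10 · log₁₀(0.7018)
= 60.10 · (-0.1538) = -9.24 mV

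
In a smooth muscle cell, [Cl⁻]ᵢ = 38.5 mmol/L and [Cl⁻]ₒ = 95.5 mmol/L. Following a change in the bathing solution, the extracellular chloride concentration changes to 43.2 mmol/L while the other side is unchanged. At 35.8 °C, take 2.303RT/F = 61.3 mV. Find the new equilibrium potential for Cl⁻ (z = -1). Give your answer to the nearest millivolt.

-3 mV

After the shift: [Cl⁻]_out = 43.2, [Cl⁻]_in = 38.5 mmol/L.
E_new = (61.3/-1)·log₁₀(43.2/38.5) = -61.30 · (0.0500) = -3.07 mV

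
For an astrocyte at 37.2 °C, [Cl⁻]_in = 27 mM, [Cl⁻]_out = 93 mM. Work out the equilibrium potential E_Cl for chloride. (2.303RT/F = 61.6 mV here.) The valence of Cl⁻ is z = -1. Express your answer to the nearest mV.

-33 mV

E = (61.6/z) · log₁₀([Cl⁻]_out/[Cl⁻]_in) with z = -1.
For an anion, dividing by z = -1 reverses the sign.
= (61.6/-1) · log₁₀(93/27) = -61.60 · log₁₀(3.444)
= -61.60 · (0.5371) = -33.09 mV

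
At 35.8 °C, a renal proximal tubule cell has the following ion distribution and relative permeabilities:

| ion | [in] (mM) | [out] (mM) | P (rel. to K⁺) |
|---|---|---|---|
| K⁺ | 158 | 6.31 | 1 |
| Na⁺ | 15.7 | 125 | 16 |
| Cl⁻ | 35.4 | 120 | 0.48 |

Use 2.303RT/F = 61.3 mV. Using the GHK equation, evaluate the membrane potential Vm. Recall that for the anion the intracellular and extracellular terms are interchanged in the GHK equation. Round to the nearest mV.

39 mV

Vm = 61.3 · log₁₀[(Σ P·[cation]ₒ + Σ P·[anion]ᵢ) / (Σ P·[cation]ᵢ + Σ P·[anion]ₒ)]
Numerator = 1×6.31 + 16×125 + 0.48×35.4 = 2023
Denominator = 1×158 + 16×15.7 + 0.48×120 = 466.8
Vm = 61.3 · log₁₀(4.3344) = 61.3 × (0.6369) = 39.04 mV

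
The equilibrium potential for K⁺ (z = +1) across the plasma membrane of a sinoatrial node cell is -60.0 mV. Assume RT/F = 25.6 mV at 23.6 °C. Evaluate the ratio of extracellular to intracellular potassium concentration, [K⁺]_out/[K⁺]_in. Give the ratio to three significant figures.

0.0960

ln([out]/[in]) = E·z/(25.6) = -60.0 × 1 / 25.6 = -2.3438
[out]/[in] = e^(-2.3438) = 0.09597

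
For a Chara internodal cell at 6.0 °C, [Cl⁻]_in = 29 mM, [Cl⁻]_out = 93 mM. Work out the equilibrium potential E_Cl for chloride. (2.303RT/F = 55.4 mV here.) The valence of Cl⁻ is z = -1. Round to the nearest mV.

E = (55.4/z) · log₁₀([Cl⁻]_out/[Cl⁻]_in) with z = -1.
For an anion, dividing by z = -1 reverses the sign.
= (55.4/-1) · log₁₀(93/29) = -55.40 · log₁₀(3.207)
= -55.40 · (0.5061) = -28.04 mV

-28 mV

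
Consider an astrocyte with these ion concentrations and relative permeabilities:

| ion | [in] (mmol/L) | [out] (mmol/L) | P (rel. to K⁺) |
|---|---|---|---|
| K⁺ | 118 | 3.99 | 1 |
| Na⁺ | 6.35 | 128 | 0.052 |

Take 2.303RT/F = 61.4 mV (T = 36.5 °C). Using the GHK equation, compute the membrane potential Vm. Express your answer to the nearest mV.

-64 mV

Vm = 61.4 · log₁₀[(Σ P·[cation]ₒ + Σ P·[anion]ᵢ) / (Σ P·[cation]ᵢ + Σ P·[anion]ₒ)]
Numerator = 1×3.99 + 0.052×128 = 10.65
Denominator = 1×118 + 0.052×6.35 = 118.3
Vm = 61.4 · log₁₀(0.089969) = 61.4 × (-1.0459) = -64.22 mV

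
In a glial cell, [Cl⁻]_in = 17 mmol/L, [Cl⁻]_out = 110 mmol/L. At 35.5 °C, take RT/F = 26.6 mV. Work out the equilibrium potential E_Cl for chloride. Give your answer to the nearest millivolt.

-50 mV

E = (26.6/z) · ln([Cl⁻]_out/[Cl⁻]_in) with z = -1.
For an anion, dividing by z = -1 reverses the sign.
= (26.6/-1) · ln(110/17) = -26.60 · ln(6.471)
= -26.60 · (1.8673) = -49.67 mV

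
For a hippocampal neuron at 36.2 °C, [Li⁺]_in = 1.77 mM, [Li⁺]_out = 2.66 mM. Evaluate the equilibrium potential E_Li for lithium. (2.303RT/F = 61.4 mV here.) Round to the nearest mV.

E = (61.4/z) · log₁₀([Li⁺]_out/[Li⁺]_in) with z = +1.
= (61.4/1) · log₁₀(2.66/1.77) = 61.40 · log₁₀(1.503)
= 61.40 · (0.1769) = 10.86 mV

11 mV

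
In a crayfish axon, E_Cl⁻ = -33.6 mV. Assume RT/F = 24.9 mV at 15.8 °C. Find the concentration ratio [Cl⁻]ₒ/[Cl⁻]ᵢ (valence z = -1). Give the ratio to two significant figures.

ln([out]/[in]) = E·z/(24.9) = -33.6 × -1 / 24.9 = 1.3494
[out]/[in] = e^(1.3494) = 3.855

3.9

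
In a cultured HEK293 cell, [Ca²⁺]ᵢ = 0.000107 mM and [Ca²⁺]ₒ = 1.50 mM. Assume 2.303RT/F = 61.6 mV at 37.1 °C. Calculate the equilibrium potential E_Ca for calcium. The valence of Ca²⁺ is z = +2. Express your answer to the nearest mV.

128 mV

E = (61.6/z) · log₁₀([Ca²⁺]_out/[Ca²⁺]_in) with z = +2.
= (61.6/2) · log₁₀(1.50/0.000107) = 30.80 · log₁₀(1.402e+04)
= 30.80 · (4.1467) = 127.72 mV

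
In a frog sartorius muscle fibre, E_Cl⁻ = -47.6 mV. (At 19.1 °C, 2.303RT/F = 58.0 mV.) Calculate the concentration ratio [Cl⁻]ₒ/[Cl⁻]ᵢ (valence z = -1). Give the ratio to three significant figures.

log₁₀([out]/[in]) = E·z/(58.0) = -47.6 × -1 / 58.0 = 0.8207
[out]/[in] = 10^(0.8207) = 6.617

6.62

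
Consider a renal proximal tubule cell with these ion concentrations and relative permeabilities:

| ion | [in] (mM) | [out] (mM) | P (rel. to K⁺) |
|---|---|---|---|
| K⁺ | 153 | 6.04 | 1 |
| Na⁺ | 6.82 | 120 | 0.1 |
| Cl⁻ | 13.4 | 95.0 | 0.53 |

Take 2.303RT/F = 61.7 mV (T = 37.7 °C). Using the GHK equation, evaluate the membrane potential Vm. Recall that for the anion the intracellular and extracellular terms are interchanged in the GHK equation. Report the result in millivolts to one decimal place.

-56.1 mV

Vm = 61.7 · log₁₀[(Σ P·[cation]ₒ + Σ P·[anion]ᵢ) / (Σ P·[cation]ᵢ + Σ P·[anion]ₒ)]
Numerator = 1×6.04 + 0.1×120 + 0.53×13.4 = 25.14
Denominator = 1×153 + 0.1×6.82 + 0.53×95.0 = 204
Vm = 61.7 · log₁₀(0.12323) = 61.7 × (-0.9093) = -56.10 mV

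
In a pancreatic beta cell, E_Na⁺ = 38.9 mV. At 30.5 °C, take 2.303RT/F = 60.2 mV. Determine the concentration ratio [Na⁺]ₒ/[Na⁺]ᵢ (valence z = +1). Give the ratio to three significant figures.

4.43

log₁₀([out]/[in]) = E·z/(60.2) = 38.9 × 1 / 60.2 = 0.6462
[out]/[in] = 10^(0.6462) = 4.428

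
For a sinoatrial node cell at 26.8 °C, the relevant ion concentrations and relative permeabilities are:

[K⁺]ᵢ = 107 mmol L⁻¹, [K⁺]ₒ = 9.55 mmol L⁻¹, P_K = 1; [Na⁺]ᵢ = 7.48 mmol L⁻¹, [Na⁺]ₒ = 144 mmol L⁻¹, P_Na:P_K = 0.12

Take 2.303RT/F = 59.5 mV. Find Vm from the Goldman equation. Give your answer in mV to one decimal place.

Vm = 59.5 · log₁₀[(Σ P·[cation]ₒ + Σ P·[anion]ᵢ) / (Σ P·[cation]ᵢ + Σ P·[anion]ₒ)]
Numerator = 1×9.55 + 0.12×144 = 26.83
Denominator = 1×107 + 0.12×7.48 = 107.9
Vm = 59.5 · log₁₀(0.24866) = 59.5 × (-0.6044) = -35.96 mV

-36.0 mV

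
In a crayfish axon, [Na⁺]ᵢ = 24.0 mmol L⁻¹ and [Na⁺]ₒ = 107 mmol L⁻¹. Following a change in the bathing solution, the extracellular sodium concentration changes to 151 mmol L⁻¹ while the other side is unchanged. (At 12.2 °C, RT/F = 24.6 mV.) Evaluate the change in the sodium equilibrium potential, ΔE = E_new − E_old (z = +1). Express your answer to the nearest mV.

8 mV

E_old = (24.6/1)·ln(107/24.0) = 36.77 mV
E_new = (24.6/1)·ln(151/24.0) = 45.24 mV
ΔE = 45.24 − (36.77) = 8.47 mV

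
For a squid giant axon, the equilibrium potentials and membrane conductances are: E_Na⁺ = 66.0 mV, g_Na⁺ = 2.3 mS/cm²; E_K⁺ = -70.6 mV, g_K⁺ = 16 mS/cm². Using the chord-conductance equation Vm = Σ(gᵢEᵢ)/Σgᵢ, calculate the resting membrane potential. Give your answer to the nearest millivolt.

Σ gᵢEᵢ = 2.3·(66.0) + 16·(-70.6) = -977.80
Σ gᵢ = 2.3 + 16 = 18.3
Vm = -977.80 / 18.3 = -53.43 mV

-53 mV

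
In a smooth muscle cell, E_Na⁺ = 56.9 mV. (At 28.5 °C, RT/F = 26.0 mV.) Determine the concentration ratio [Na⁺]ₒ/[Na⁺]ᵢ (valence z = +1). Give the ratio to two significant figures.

ln([out]/[in]) = E·z/(26.0) = 56.9 × 1 / 26.0 = 2.1885
[out]/[in] = e^(2.1885) = 8.921

8.9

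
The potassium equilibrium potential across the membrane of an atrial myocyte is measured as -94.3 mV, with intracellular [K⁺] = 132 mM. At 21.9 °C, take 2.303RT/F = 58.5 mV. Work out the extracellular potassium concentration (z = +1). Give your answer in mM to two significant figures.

Nernst: E = (58.5/1) · log₁₀([out]/[in]), so log₁₀([out]/[in]) = -94.3 × 1 / 58.5 = -1.6120.
[out]/[in] = 10^(-1.6120) = 0.02444.
[out] = 0.02444 × 132 = 3.226 mM.

3.2 mM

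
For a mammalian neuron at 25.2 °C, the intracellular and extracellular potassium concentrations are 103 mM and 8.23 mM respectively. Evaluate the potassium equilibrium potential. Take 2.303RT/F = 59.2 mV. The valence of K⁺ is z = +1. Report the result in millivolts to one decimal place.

-65.0 mV

E = (59.2/z) · log₁₀([K⁺]_out/[K⁺]_in) with z = +1.
= (59.2/1) · log₁₀(8.23/103) = 59.20 · log₁₀(0.0799)
= 59.20 · (-1.0974) = -64.97 mV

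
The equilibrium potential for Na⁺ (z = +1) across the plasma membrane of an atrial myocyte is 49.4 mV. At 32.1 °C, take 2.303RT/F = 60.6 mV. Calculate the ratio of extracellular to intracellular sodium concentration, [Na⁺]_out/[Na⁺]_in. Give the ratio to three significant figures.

log₁₀([out]/[in]) = E·z/(60.6) = 49.4 × 1 / 60.6 = 0.8152
[out]/[in] = 10^(0.8152) = 6.534

6.53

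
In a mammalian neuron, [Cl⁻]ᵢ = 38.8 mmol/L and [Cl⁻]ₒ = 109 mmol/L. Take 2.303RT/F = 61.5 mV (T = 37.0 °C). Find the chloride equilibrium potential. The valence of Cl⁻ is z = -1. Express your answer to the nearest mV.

-28 mV

E = (61.5/z) · log₁₀([Cl⁻]_out/[Cl⁻]_in) with z = -1.
For an anion, dividing by z = -1 reverses the sign.
= (61.5/-1) · log₁₀(109/38.8) = -61.50 · log₁₀(2.809)
= -61.50 · (0.4486) = -27.59 mV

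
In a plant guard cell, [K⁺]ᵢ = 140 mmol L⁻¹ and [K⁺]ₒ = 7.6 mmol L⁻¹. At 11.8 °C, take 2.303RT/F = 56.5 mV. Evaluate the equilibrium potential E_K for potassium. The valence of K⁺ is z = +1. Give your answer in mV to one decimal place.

-71.5 mV

E = (56.5/z) · log₁₀([K⁺]_out/[K⁺]_in) with z = +1.
= (56.5/1) · log₁₀(7.6/140) = 56.50 · log₁₀(0.05429)
= 56.50 · (-1.2653) = -71.49 mV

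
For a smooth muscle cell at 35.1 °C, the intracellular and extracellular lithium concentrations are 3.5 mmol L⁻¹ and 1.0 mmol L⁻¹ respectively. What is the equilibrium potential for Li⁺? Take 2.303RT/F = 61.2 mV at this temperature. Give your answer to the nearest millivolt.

-33 mV

E = (61.2/z) · log₁₀([Li⁺]_out/[Li⁺]_in) with z = +1.
= (61.2/1) · log₁₀(1.0/3.5) = 61.20 · log₁₀(0.2857)
= 61.20 · (-0.5441) = -33.30 mV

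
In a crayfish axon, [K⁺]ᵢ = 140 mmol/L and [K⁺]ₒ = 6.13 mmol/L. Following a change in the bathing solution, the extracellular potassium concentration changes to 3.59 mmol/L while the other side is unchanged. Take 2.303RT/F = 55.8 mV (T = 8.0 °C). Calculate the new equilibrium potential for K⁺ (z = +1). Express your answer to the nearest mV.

-89 mV

After the shift: [K⁺]_out = 3.59, [K⁺]_in = 140 mmol/L.
E_new = (55.8/1)·log₁₀(3.59/140) = 55.80 · (-1.5910) = -88.78 mV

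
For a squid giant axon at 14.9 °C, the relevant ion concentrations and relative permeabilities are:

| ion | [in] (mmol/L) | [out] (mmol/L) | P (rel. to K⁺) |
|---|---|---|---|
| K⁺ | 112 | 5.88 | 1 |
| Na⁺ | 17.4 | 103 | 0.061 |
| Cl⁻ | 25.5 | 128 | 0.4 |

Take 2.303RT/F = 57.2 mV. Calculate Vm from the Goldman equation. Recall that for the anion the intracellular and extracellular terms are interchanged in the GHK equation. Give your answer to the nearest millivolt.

Vm = 57.2 · log₁₀[(Σ P·[cation]ₒ + Σ P·[anion]ᵢ) / (Σ P·[cation]ᵢ + Σ P·[anion]ₒ)]
Numerator = 1×5.88 + 0.061×103 + 0.4×25.5 = 22.36
Denominator = 1×112 + 0.061×17.4 + 0.4×128 = 164.3
Vm = 57.2 · log₁₀(0.13614) = 57.2 × (-0.8660) = -49.54 mV

-50 mV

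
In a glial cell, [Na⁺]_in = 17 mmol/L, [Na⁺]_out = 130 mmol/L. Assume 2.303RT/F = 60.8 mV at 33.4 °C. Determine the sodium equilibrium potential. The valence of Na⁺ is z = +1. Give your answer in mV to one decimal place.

E = (60.8/z) · log₁₀([Na⁺]_out/[Na⁺]_in) with z = +1.
= (60.8/1) · log₁₀(130/17) = 60.80 · log₁₀(7.647)
= 60.80 · (0.8835) = 53.72 mV

53.7 mV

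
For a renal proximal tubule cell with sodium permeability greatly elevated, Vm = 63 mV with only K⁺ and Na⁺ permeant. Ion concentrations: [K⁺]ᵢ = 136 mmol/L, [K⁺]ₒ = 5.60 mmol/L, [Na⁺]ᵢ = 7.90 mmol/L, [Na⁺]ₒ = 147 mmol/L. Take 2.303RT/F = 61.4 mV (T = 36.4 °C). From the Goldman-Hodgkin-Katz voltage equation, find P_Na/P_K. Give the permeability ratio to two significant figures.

23

Let α = P_Na/P_K. GHK: Vm = 61.4·log₁₀[(Kₒ + α·Naₒ)/(Kᵢ + α·Naᵢ)].
10^(Vm/61.4) = 10^(63.0/61.4) = 10.618
So 10.618·(Kᵢ + α·Naᵢ) = Kₒ + α·Naₒ → α = (10.618·136.0 − 5.6) / (147.0 − 10.618·7.9)
α = (1444 − 5.6) / (147.0 − 83.89) = 1439/63.11 = 22.79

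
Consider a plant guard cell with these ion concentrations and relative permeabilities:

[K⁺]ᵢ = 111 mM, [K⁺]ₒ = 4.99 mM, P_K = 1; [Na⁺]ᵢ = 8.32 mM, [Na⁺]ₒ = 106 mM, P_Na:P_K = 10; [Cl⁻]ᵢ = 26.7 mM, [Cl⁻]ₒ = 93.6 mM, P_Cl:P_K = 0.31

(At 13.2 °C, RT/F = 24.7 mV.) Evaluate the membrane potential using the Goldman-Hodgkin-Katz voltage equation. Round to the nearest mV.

Vm = 24.7 · ln[(Σ P·[cation]ₒ + Σ P·[anion]ᵢ) / (Σ P·[cation]ᵢ + Σ P·[anion]ₒ)]
Numerator = 1×4.99 + 10×106 + 0.31×26.7 = 1073
Denominator = 1×111 + 10×8.32 + 0.31×93.6 = 223.2
Vm = 24.7 · ln(4.8082) = 24.7 × (1.5703) = 38.79 mV

39 mV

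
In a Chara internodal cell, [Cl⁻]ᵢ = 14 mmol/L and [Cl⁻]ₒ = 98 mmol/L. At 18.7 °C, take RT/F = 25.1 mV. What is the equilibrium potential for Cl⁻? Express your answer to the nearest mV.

-49 mV

E = (25.1/z) · ln([Cl⁻]_out/[Cl⁻]_in) with z = -1.
For an anion, dividing by z = -1 reverses the sign.
= (25.1/-1) · ln(98/14) = -25.10 · ln(7)
= -25.10 · (1.9459) = -48.84 mV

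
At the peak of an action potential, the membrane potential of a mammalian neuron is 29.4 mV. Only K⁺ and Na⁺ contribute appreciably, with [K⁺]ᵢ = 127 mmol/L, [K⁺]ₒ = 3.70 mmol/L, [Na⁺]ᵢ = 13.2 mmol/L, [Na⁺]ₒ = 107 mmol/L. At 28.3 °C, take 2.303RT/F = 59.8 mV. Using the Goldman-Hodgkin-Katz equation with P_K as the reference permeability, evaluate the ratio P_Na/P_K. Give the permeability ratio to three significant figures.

5.91

Let α = P_Na/P_K. GHK: Vm = 59.8·log₁₀[(Kₒ + α·Naₒ)/(Kᵢ + α·Naᵢ)].
10^(Vm/59.8) = 10^(29.4/59.8) = 3.102
So 3.102·(Kᵢ + α·Naᵢ) = Kₒ + α·Naₒ → α = (3.102·127.0 − 3.7) / (107.0 − 3.102·13.2)
α = (394 − 3.7) / (107.0 − 40.95) = 390.3/66.05 = 5.908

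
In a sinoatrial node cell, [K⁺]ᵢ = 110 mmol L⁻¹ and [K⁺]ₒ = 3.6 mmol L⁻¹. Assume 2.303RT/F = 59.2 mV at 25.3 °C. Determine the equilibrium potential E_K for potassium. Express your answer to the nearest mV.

-88 mV

E = (59.2/z) · log₁₀([K⁺]_out/[K⁺]_in) with z = +1.
= (59.2/1) · log₁₀(3.6/110) = 59.20 · log₁₀(0.03273)
= 59.20 · (-1.4851) = -87.92 mV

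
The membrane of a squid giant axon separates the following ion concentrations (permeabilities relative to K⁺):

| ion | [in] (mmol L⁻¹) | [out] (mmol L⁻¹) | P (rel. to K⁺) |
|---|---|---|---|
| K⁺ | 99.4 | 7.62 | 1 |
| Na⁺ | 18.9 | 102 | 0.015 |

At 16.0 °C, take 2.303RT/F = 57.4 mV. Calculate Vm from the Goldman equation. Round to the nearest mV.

Vm = 57.4 · log₁₀[(Σ P·[cation]ₒ + Σ P·[anion]ᵢ) / (Σ P·[cation]ᵢ + Σ P·[anion]ₒ)]
Numerator = 1×7.62 + 0.015×102 = 9.15
Denominator = 1×99.4 + 0.015×18.9 = 99.68
Vm = 57.4 · log₁₀(0.091791) = 57.4 × (-1.0372) = -59.54 mV

-60 mV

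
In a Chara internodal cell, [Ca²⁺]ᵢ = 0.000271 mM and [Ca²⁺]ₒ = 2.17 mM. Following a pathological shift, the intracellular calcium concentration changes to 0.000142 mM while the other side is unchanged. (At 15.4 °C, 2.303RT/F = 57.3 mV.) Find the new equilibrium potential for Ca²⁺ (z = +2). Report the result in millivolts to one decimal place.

119.9 mV

After the shift: [Ca²⁺]_out = 2.17, [Ca²⁺]_in = 0.000142 mM.
E_new = (57.3/2)·log₁₀(2.17/0.000142) = 28.65 · (4.1842) = 119.88 mV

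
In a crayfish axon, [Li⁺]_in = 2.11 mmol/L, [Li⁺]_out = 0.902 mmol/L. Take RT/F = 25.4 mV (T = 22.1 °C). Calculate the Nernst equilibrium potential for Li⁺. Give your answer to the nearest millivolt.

E = (25.4/z) · ln([Li⁺]_out/[Li⁺]_in) with z = +1.
= (25.4/1) · ln(0.902/2.11) = 25.40 · ln(0.4275)
= 25.40 · (-0.8498) = -21.59 mV

-22 mV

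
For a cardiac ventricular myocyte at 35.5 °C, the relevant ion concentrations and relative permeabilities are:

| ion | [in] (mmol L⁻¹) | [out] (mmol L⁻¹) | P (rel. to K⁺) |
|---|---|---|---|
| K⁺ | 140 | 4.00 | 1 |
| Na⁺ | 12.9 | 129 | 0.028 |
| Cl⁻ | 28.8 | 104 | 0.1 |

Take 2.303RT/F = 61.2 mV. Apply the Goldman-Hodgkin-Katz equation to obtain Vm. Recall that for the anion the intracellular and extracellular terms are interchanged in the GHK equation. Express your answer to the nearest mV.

-71 mV

Vm = 61.2 · log₁₀[(Σ P·[cation]ₒ + Σ P·[anion]ᵢ) / (Σ P·[cation]ᵢ + Σ P·[anion]ₒ)]
Numerator = 1×4.00 + 0.028×129 + 0.1×28.8 = 10.49
Denominator = 1×140 + 0.028×12.9 + 0.1×104 = 150.8
Vm = 61.2 · log₁₀(0.069594) = 61.2 × (-1.1574) = -70.83 mV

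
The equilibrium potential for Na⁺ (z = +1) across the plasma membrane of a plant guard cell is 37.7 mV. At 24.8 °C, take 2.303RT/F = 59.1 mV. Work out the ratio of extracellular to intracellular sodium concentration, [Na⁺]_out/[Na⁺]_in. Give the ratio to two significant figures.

4.3

log₁₀([out]/[in]) = E·z/(59.1) = 37.7 × 1 / 59.1 = 0.6379
[out]/[in] = 10^(0.6379) = 4.344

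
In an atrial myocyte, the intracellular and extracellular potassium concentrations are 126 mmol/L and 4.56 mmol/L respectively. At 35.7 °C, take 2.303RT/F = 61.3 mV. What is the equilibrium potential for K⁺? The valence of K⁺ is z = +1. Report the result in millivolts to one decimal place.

-88.4 mV

E = (61.3/z) · log₁₀([K⁺]_out/[K⁺]_in) with z = +1.
= (61.3/1) · log₁₀(4.56/126) = 61.30 · log₁₀(0.03619)
= 61.30 · (-1.4414) = -88.36 mV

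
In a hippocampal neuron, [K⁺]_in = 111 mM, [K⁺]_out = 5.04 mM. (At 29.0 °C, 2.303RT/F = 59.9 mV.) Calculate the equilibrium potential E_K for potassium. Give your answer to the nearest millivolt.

E = (59.9/z) · log₁₀([K⁺]_out/[K⁺]_in) with z = +1.
= (59.9/1) · log₁₀(5.04/111) = 59.90 · log₁₀(0.04541)
= 59.90 · (-1.3429) = -80.44 mV

-80 mV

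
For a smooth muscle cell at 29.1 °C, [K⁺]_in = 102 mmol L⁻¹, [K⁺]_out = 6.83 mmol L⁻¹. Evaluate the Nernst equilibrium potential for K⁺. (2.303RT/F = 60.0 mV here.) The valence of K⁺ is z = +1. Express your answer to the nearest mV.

-70 mV

E = (60.0/z) · log₁₀([K⁺]_out/[K⁺]_in) with z = +1.
= (60.0/1) · log₁₀(6.83/102) = 60.00 · log₁₀(0.06696)
= 60.00 · (-1.1742) = -70.45 mV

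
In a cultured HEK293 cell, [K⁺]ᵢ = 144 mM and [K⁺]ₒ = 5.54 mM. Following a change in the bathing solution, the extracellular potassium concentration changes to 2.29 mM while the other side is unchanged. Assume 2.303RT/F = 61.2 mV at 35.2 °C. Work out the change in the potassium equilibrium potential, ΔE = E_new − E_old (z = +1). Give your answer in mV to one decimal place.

-23.5 mV

E_old = (61.2/1)·log₁₀(5.54/144) = -86.59 mV
E_new = (61.2/1)·log₁₀(2.29/144) = -110.07 mV
ΔE = -110.07 − (-86.59) = -23.48 mV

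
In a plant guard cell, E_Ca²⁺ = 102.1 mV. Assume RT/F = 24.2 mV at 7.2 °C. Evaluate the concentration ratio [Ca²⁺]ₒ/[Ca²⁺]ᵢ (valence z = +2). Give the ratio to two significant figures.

4600

ln([out]/[in]) = E·z/(24.2) = 102.1 × 2 / 24.2 = 8.4380
[out]/[in] = e^(8.4380) = 4619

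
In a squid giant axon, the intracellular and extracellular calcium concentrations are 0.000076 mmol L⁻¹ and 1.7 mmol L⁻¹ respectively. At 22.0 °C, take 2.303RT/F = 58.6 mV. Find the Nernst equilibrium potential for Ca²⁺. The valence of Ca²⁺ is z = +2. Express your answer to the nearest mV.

E = (58.6/z) · log₁₀([Ca²⁺]_out/[Ca²⁺]_in) with z = +2.
= (58.6/2) · log₁₀(1.7/0.000076) = 29.30 · log₁₀(2.237e+04)
= 29.30 · (4.3496) = 127.44 mV

127 mV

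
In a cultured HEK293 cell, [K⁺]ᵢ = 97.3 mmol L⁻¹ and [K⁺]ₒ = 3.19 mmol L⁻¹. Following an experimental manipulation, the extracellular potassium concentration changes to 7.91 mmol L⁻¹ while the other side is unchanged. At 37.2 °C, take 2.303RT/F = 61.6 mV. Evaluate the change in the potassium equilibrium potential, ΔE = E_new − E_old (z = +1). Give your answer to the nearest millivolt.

24 mV

E_old = (61.6/1)·log₁₀(3.19/97.3) = -91.43 mV
E_new = (61.6/1)·log₁₀(7.91/97.3) = -67.14 mV
ΔE = -67.14 − (-91.43) = 24.29 mV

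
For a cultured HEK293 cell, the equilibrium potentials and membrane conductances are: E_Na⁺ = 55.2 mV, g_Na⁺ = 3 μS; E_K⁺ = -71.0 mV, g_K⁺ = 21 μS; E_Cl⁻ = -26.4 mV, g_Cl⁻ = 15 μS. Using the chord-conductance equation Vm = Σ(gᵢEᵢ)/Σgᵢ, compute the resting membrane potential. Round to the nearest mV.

Σ gᵢEᵢ = 3·(55.2) + 21·(-71.0) + 15·(-26.4) = -1721.40
Σ gᵢ = 3 + 21 + 15 = 39
Vm = -1721.40 / 39 = -44.14 mV

-44 mV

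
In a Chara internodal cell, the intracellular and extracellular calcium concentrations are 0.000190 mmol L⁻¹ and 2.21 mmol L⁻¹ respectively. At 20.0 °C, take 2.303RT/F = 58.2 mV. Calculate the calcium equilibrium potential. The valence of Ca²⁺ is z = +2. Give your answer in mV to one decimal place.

E = (58.2/z) · log₁₀([Ca²⁺]_out/[Ca²⁺]_in) with z = +2.
= (58.2/2) · log₁₀(2.21/0.000190) = 29.10 · log₁₀(1.163e+04)
= 29.10 · (4.0656) = 118.31 mV

118.3 mV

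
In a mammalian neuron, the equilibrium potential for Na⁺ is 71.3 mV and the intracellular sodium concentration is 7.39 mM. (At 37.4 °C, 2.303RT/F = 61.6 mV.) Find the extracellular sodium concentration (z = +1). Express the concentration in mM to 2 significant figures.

110 mM

Nernst: E = (61.6/1) · log₁₀([out]/[in]), so log₁₀([out]/[in]) = 71.3 × 1 / 61.6 = 1.1575.
[out]/[in] = 10^(1.1575) = 14.37.
[out] = 14.37 × 7.39 = 106.2 mM.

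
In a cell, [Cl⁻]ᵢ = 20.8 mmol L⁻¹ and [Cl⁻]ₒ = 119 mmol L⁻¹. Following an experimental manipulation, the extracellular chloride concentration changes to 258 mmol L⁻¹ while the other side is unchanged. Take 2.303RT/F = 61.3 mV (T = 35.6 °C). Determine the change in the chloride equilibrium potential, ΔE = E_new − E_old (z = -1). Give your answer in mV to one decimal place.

E_old = (61.3/-1)·log₁₀(119/20.8) = -46.43 mV
E_new = (61.3/-1)·log₁₀(258/20.8) = -67.04 mV
ΔE = -67.04 − (-46.43) = -20.60 mV

-20.6 mV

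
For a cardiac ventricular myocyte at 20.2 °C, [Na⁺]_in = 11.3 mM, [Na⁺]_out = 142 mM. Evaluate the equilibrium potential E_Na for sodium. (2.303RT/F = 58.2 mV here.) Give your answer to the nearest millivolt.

E = (58.2/z) · log₁₀([Na⁺]_out/[Na⁺]_in) with z = +1.
= (58.2/1) · log₁₀(142/11.3) = 58.20 · log₁₀(12.57)
= 58.20 · (1.0992) = 63.97 mV

64 mV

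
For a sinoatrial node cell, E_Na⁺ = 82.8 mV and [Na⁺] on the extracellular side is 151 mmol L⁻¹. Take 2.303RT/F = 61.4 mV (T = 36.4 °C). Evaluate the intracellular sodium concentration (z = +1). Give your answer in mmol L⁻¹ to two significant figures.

Nernst: E = (61.4/1) · log₁₀([out]/[in]), so log₁₀([out]/[in]) = 82.8 × 1 / 61.4 = 1.3485.
[out]/[in] = 10^(1.3485) = 22.31.
[in] = 151 / 22.31 = 6.768 mmol L⁻¹.

6.8 mmol L⁻¹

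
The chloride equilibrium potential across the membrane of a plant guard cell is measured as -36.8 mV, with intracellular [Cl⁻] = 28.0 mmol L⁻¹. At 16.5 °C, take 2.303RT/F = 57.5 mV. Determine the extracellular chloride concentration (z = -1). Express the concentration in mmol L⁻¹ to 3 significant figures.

122 mmol L⁻¹

Nernst: E = (57.5/-1) · log₁₀([out]/[in]), so log₁₀([out]/[in]) = -36.8 × -1 / 57.5 = 0.6400.
[out]/[in] = 10^(0.6400) = 4.365.
[out] = 4.365 × 28.0 = 122.2 mmol L⁻¹.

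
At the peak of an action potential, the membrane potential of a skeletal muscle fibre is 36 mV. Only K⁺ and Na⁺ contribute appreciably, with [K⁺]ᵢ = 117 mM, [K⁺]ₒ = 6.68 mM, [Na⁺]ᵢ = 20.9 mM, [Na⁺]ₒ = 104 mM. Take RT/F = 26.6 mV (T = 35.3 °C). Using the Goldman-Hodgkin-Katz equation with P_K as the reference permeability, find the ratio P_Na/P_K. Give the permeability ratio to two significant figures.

19

Let α = P_Na/P_K. GHK: Vm = 26.6·ln[(Kₒ + α·Naₒ)/(Kᵢ + α·Naᵢ)].
e^(Vm/26.6) = e^(36.0/26.6) = 3.8705
So 3.8705·(Kᵢ + α·Naᵢ) = Kₒ + α·Naₒ → α = (3.8705·117.0 − 6.68) / (104.0 − 3.8705·20.9)
α = (452.8 − 6.68) / (104.0 − 80.89) = 446.2/23.11 = 19.31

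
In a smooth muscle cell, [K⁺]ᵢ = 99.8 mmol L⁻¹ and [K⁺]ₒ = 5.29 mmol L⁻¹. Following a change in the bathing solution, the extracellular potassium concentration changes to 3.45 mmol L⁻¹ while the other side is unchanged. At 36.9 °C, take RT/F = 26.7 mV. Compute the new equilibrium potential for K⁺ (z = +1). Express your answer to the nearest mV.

-90 mV

After the shift: [K⁺]_out = 3.45, [K⁺]_in = 99.8 mmol L⁻¹.
E_new = (26.7/1)·ln(3.45/99.8) = 26.70 · (-3.3648) = -89.84 mV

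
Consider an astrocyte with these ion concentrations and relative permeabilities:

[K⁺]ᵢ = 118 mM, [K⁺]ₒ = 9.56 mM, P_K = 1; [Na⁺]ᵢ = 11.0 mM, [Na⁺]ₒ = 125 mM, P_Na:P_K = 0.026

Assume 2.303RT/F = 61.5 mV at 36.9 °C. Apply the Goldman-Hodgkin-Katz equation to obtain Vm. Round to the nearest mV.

Vm = 61.5 · log₁₀[(Σ P·[cation]ₒ + Σ P·[anion]ᵢ) / (Σ P·[cation]ᵢ + Σ P·[anion]ₒ)]
Numerator = 1×9.56 + 0.026×125 = 12.81
Denominator = 1×118 + 0.026×11.0 = 118.3
Vm = 61.5 · log₁₀(0.1083) = 61.5 × (-0.9654) = -59.37 mV

-59 mV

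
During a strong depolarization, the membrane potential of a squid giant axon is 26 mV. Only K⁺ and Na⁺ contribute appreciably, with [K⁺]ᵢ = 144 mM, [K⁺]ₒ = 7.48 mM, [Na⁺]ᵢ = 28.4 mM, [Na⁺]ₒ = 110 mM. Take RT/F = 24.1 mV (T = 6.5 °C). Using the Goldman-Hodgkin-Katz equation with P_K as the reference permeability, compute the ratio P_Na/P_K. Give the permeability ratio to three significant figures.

Let α = P_Na/P_K. GHK: Vm = 24.1·ln[(Kₒ + α·Naₒ)/(Kᵢ + α·Naᵢ)].
e^(Vm/24.1) = e^(26.0/24.1) = 2.9413
So 2.9413·(Kᵢ + α·Naᵢ) = Kₒ + α·Naₒ → α = (2.9413·144.0 − 7.48) / (110.0 − 2.9413·28.4)
α = (423.5 − 7.48) / (110.0 − 83.53) = 416.1/26.47 = 15.72

15.7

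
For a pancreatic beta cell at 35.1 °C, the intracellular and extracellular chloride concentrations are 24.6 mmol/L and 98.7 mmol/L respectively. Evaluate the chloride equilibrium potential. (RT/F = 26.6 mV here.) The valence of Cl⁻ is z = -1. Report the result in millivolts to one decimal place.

-37.0 mV

E = (26.6/z) · ln([Cl⁻]_out/[Cl⁻]_in) with z = -1.
For an anion, dividing by z = -1 reverses the sign.
= (26.6/-1) · ln(98.7/24.6) = -26.60 · ln(4.012)
= -26.60 · (1.3893) = -36.96 mV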